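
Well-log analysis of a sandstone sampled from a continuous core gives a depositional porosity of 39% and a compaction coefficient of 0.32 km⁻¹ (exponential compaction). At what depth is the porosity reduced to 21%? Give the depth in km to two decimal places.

Invert Athy's law: d = ln(phi₀/phi) / k
d = ln(0.39/0.21) / 0.32 = ln(1.857) / 0.32 = 0.6190 / 0.32 = 1.934 km

1.93 km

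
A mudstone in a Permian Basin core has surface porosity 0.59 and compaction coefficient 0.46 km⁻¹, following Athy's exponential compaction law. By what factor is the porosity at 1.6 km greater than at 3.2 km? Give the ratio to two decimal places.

φ(z₁)/φ(z₂) = e^(−k·z₁)/e^(−k·z₂) = e^{k(z₂−z₁)}
= exp(0.46 × 1.6) = exp(0.736) = 2.0876

2.09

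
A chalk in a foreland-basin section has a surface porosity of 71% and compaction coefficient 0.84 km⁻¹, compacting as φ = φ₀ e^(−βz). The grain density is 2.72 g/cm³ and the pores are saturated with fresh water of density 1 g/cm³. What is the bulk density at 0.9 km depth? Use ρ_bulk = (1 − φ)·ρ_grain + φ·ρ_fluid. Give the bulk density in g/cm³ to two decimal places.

2.15 g/cm³

Porosity at depth: φ = 0.71·exp(−0.84×0.9) = 0.71×0.4695 = 0.3334
Bulk density: ρ_b = (1−φ)ρ_g + φ·ρ_f = 0.6666×2.72 + 0.3334×1
       = 1.813 + 0.333 = 2.147 g/cm³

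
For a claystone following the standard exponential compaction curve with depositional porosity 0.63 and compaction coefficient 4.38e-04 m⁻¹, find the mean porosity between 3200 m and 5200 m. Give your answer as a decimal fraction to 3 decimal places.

Working in km (1 km = 1000 m; β in km⁻¹ = β in m⁻¹ × 1000):
⟨n⟩ = (1/(d₂−d₁)) ∫ n₀ e^(−βd) dd = n₀·(e^(−β·d₁) − e^(−β·d₂)) / (β·(d₂−d₁))
e^(−0.438×3.2) = 0.2462; e^(−0.438×5.2) = 0.1025
⟨n⟩ = 0.63 × (0.2462 − 0.1025) / (0.438 × 2) = 0.63 × 0.1640 = 0.1033

0.103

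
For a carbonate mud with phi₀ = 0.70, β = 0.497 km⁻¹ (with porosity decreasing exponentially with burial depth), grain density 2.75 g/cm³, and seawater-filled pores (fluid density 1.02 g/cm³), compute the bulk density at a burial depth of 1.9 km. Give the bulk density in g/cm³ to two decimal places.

Porosity at depth: phi = 0.7·exp(−0.497×1.9) = 0.7×0.3890 = 0.2723
Bulk density: ρ_b = (1−phi)ρ_g + phi·ρ_f = 0.7277×2.75 + 0.2723×1.02
       = 2.001 + 0.278 = 2.279 g/cm³

2.28 g/cm³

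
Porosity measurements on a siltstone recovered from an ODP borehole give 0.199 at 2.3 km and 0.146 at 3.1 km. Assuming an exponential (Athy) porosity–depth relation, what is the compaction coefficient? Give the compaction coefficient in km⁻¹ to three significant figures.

0.387 km⁻¹

Athy: phi(Z) = phi₀ e^(−cZ) ⇒ phi₁/phi₂ = e^{c(Z₂−Z₁)} ⇒ c = ln(phi₁/phi₂)/(Z₂−Z₁)
c = ln(0.199/0.146) / (3.1 − 2.3) = ln(1.363) / 0.8 = 0.3097 / 0.8 = 0.3871 km⁻¹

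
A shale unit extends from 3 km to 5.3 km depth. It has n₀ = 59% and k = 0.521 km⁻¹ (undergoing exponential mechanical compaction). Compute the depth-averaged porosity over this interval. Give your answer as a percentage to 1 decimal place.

⟨n⟩ = (1/(d₂−d₁)) ∫ n₀ e^(−kd) dd = n₀·(e^(−k·d₁) − e^(−k·d₂)) / (k·(d₂−d₁))
e^(−0.521×3) = 0.2095; e^(−0.521×5.3) = 0.0632
⟨n⟩ = 0.59 × (0.2095 − 0.0632) / (0.521 × 2.3) = 0.59 × 0.1221 = 0.0720

7.2%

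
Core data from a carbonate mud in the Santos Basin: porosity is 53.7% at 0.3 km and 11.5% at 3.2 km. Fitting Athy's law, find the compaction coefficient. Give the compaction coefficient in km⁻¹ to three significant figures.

Athy: φ(d) = φ₀ e^(−βd) ⇒ φ₁/φ₂ = e^{β(d₂−d₁)} ⇒ β = ln(φ₁/φ₂)/(d₂−d₁)
β = ln(0.537/0.115) / (3.2 − 0.3) = ln(4.67) / 2.9 = 1.5411 / 2.9 = 0.5314 km⁻¹

0.531 km⁻¹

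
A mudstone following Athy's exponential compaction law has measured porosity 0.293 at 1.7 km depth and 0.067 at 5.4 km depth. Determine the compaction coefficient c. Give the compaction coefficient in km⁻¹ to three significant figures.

0.399 km⁻¹

Athy: n(z) = n₀ e^(−cz) ⇒ n₁/n₂ = e^{c(z₂−z₁)} ⇒ c = ln(n₁/n₂)/(z₂−z₁)
c = ln(0.293/0.067) / (5.4 − 1.7) = ln(4.373) / 3.7 = 1.4755 / 3.7 = 0.3988 km⁻¹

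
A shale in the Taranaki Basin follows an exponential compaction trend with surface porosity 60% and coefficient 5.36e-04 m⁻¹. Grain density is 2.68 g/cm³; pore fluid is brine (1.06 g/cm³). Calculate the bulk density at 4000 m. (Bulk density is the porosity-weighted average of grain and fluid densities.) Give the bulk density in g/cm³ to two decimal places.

2.57 g/cm³

Working in km (1 km = 1000 m; k in km⁻¹ = k in m⁻¹ × 1000):
Porosity at depth: phi = 0.6·exp(−0.536×4) = 0.6×0.1172 = 0.0703
Bulk density: ρ_b = (1−phi)ρ_g + phi·ρ_f = 0.9297×2.68 + 0.0703×1.06
       = 2.492 + 0.075 = 2.566 g/cm³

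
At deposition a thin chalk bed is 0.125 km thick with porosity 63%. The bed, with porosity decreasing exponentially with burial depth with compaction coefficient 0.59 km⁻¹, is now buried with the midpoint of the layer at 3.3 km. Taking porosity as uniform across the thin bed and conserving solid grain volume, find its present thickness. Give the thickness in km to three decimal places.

0.051 km

Porosity at 3.3 km: phi = 0.63·exp(−0.59×3.3) = 0.0899
Solid-volume conservation: h(1−phi) = h₀(1−phi₀) ⇒ h = h₀·(1−phi₀)/(1−phi)
h = 0.125 × (1 − 0.63)/(1 − 0.0899) = 0.125 × 0.4065 = 0.0508 km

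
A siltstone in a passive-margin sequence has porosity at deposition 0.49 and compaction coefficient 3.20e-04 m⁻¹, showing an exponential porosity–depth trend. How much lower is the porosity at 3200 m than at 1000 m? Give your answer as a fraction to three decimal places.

0.180

Working in km (1 km = 1000 m; c in km⁻¹ = c in m⁻¹ × 1000):
φ(1) = 0.49·e^(−0.32×1) = 0.3558
φ(3.2) = 0.49·e^(−0.32×3.2) = 0.1760
Δφ = 0.3558 − 0.1760 = 0.1798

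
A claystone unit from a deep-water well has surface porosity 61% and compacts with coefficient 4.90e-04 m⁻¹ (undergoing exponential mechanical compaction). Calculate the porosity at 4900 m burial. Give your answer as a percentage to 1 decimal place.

Working in km (1 km = 1000 m; β in km⁻¹ = β in m⁻¹ × 1000):
φ = φ₀·exp(−β·z) = 0.61 × exp(−0.49 × 4.9) = 0.61 × exp(−2.401)
  = 0.61 × 0.0906 = 0.0553

5.5%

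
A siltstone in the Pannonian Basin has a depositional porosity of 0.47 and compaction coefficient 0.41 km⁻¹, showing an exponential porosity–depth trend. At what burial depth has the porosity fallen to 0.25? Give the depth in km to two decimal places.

1.54 km

Invert Athy's law: d = ln(n₀/n) / c
d = ln(0.47/0.25) / 0.41 = ln(1.88) / 0.41 = 0.6313 / 0.41 = 1.540 km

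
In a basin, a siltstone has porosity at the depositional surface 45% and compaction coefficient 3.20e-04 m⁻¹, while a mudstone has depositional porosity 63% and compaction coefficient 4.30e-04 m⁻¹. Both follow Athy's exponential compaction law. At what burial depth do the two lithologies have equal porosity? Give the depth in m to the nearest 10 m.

3060 m

Working in km (1 km = 1000 m; k in km⁻¹ = k in m⁻¹ × 1000):
Set phi₀ₐ e^(−kₐz) = phi₀ᵦ e^(−kᵦz) ⇒ ln(phi₀ₐ/phi₀ᵦ) = (kₐ − kᵦ)·z
z = ln(0.45/0.63) / (0.32 − 0.43) = -0.3365 / -0.11 = 3.059 km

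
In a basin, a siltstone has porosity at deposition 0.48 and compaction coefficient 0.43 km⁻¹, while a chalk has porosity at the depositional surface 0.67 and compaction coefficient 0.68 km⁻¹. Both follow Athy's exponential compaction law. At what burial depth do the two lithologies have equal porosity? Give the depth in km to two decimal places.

1.33 km

Set φ₀ₐ e^(−cₐd) = φ₀ᵦ e^(−cᵦd) ⇒ ln(φ₀ₐ/φ₀ᵦ) = (cₐ − cᵦ)·d
d = ln(0.48/0.67) / (0.43 − 0.68) = -0.3335 / -0.25 = 1.334 km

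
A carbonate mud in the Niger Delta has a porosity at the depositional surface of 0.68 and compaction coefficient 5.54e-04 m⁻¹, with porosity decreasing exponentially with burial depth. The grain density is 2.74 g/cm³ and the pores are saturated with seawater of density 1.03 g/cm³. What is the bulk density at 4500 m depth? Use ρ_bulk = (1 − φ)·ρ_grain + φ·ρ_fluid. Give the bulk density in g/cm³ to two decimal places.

Working in km (1 km = 1000 m; k in km⁻¹ = k in m⁻¹ × 1000):
Porosity at depth: n = 0.68·exp(−0.554×4.5) = 0.68×0.0827 = 0.0562
Bulk density: ρ_b = (1−n)ρ_g + n·ρ_f = 0.9438×2.74 + 0.0562×1.03
       = 2.586 + 0.058 = 2.644 g/cm³

2.64 g/cm³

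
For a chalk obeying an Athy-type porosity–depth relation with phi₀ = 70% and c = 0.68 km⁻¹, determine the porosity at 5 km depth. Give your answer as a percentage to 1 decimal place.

2.3%

phi = phi₀·exp(−c·d) = 0.7 × exp(−0.68 × 5) = 0.7 × exp(−3.4)
  = 0.7 × 0.0334 = 0.0234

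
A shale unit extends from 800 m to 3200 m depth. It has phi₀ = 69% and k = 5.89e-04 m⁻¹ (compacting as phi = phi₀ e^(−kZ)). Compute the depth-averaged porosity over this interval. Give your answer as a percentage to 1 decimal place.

23.1%

Working in km (1 km = 1000 m; k in km⁻¹ = k in m⁻¹ × 1000):
⟨phi⟩ = (1/(Z₂−Z₁)) ∫ phi₀ e^(−kZ) dZ = phi₀·(e^(−k·Z₁) − e^(−k·Z₂)) / (k·(Z₂−Z₁))
e^(−0.589×0.8) = 0.6243; e^(−0.589×3.2) = 0.1519
⟨phi⟩ = 0.69 × (0.6243 − 0.1519) / (0.589 × 2.4) = 0.69 × 0.3342 = 0.2306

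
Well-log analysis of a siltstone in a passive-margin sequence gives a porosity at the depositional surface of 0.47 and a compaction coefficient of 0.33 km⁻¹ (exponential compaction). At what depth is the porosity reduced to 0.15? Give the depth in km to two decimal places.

3.46 km

Invert Athy's law: Z = ln(φ₀/φ) / k
Z = ln(0.47/0.15) / 0.33 = ln(3.133) / 0.33 = 1.1421 / 0.33 = 3.461 km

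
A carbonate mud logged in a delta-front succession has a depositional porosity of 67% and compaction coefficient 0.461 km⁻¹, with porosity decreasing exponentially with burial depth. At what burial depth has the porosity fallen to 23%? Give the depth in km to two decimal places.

2.32 km

Invert Athy's law: z = ln(phi₀/phi) / k
z = ln(0.67/0.23) / 0.461 = ln(2.913) / 0.461 = 1.0692 / 0.461 = 2.319 km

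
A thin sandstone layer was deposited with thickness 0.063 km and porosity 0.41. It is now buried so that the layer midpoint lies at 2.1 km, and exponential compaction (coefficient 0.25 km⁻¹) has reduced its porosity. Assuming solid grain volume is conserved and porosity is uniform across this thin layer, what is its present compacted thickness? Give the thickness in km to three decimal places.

0.049 km

Porosity at 2.1 km: phi = 0.41·exp(−0.25×2.1) = 0.2425
Solid-volume conservation: h(1−phi) = h₀(1−phi₀) ⇒ h = h₀·(1−phi₀)/(1−phi)
h = 0.063 × (1 − 0.41)/(1 − 0.2425) = 0.063 × 0.7789 = 0.0491 km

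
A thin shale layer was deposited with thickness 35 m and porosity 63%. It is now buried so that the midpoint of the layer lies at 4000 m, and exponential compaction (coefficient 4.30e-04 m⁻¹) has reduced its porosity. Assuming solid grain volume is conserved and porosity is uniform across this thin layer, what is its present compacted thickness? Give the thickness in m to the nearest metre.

15 m

Working in km (1 km = 1000 m; c in km⁻¹ = c in m⁻¹ × 1000):
Porosity at 4 km: φ = 0.63·exp(−0.43×4) = 0.1128
Solid-volume conservation: h(1−φ) = h₀(1−φ₀) ⇒ h = h₀·(1−φ₀)/(1−φ)
h = 0.035 × (1 − 0.63)/(1 − 0.1128) = 0.035 × 0.4170 = 0.0146 km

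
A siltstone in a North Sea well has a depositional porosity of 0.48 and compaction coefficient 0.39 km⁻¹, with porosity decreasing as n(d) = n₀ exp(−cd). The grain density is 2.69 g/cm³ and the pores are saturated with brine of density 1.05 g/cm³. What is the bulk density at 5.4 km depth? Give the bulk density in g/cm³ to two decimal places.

Porosity at depth: n = 0.48·exp(−0.39×5.4) = 0.48×0.1217 = 0.0584
Bulk density: ρ_b = (1−n)ρ_g + n·ρ_f = 0.9416×2.69 + 0.0584×1.05
       = 2.533 + 0.061 = 2.594 g/cm³

2.59 g/cm³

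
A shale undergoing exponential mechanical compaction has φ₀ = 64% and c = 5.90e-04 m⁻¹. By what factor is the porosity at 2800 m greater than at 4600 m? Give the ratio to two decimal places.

Working in km (1 km = 1000 m; c in km⁻¹ = c in m⁻¹ × 1000):
φ(Z₁)/φ(Z₂) = e^(−c·Z₁)/e^(−c·Z₂) = e^{c(Z₂−Z₁)}
= exp(0.59 × 1.8) = exp(1.062) = 2.8921

2.89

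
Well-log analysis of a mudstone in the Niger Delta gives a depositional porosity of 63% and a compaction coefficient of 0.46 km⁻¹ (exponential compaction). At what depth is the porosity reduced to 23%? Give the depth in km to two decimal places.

Invert Athy's law: d = ln(φ₀/φ) / β
d = ln(0.63/0.23) / 0.46 = ln(2.739) / 0.46 = 1.0076 / 0.46 = 2.191 km

2.19 km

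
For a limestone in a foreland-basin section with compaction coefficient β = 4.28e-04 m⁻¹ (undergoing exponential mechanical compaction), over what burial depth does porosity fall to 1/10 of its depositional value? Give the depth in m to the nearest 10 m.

5380 m

Working in km (1 km = 1000 m; β in km⁻¹ = β in m⁻¹ × 1000):
phi/phi₀ = 1/10 ⇒ exp(−β·Z) = 1/10 ⇒ Z = ln(10) / β
Z = 2.3026 / 0.428 = 5.380 km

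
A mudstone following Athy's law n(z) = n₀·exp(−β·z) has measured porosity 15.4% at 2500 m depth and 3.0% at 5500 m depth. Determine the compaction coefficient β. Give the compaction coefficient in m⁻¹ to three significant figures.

0.000545 m⁻¹

Working in km (1 km = 1000 m; β in km⁻¹ = β in m⁻¹ × 1000):
Athy: n(z) = n₀ e^(−βz) ⇒ n₁/n₂ = e^{β(z₂−z₁)} ⇒ β = ln(n₁/n₂)/(z₂−z₁)
β = ln(0.154/0.03) / (5.5 − 2.5) = ln(5.133) / 3 = 1.6358 / 3 = 0.5453 km⁻¹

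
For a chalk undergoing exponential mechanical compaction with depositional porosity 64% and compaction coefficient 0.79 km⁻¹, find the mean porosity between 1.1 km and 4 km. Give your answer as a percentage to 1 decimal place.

10.5%

⟨φ⟩ = (1/(z₂−z₁)) ∫ φ₀ e^(−cz) dz = φ₀·(e^(−c·z₁) − e^(−c·z₂)) / (c·(z₂−z₁))
e^(−0.79×1.1) = 0.4194; e^(−0.79×4) = 0.0424
⟨φ⟩ = 0.64 × (0.4194 − 0.0424) / (0.79 × 2.9) = 0.64 × 0.1645 = 0.1053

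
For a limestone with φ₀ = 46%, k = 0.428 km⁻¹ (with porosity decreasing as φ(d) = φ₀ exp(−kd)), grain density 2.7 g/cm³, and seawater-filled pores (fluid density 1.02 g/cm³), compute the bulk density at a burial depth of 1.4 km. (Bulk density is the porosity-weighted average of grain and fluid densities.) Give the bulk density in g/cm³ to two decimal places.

Porosity at depth: φ = 0.46·exp(−0.428×1.4) = 0.46×0.5493 = 0.2527
Bulk density: ρ_b = (1−φ)ρ_g + φ·ρ_f = 0.7473×2.7 + 0.2527×1.02
       = 2.018 + 0.258 = 2.276 g/cm³

2.28 g/cm³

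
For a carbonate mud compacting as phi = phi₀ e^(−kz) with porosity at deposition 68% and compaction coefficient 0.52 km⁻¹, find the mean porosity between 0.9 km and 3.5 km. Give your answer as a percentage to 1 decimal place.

⟨phi⟩ = (1/(z₂−z₁)) ∫ phi₀ e^(−kz) dz = phi₀·(e^(−k·z₁) − e^(−k·z₂)) / (k·(z₂−z₁))
e^(−0.52×0.9) = 0.6263; e^(−0.52×3.5) = 0.1620
⟨phi⟩ = 0.68 × (0.6263 − 0.1620) / (0.52 × 2.6) = 0.68 × 0.3434 = 0.2335

23.3%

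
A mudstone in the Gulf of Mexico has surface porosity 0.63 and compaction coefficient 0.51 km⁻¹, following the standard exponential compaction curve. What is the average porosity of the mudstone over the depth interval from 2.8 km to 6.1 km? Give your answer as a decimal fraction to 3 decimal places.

0.073

⟨φ⟩ = (1/(Z₂−Z₁)) ∫ φ₀ e^(−βZ) dZ = φ₀·(e^(−β·Z₁) − e^(−β·Z₂)) / (β·(Z₂−Z₁))
e^(−0.51×2.8) = 0.2398; e^(−0.51×6.1) = 0.0446
⟨φ⟩ = 0.63 × (0.2398 − 0.0446) / (0.51 × 3.3) = 0.63 × 0.1160 = 0.0731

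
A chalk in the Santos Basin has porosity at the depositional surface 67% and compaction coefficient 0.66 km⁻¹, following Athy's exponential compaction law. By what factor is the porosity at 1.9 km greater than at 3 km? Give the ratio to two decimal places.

2.07

φ(d₁)/φ(d₂) = e^(−β·d₁)/e^(−β·d₂) = e^{β(d₂−d₁)}
= exp(0.66 × 1.1) = exp(0.726) = 2.0668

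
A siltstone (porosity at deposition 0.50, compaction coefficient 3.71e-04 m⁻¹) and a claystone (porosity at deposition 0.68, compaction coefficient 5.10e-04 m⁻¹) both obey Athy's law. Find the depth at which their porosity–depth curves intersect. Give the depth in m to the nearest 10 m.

Working in km (1 km = 1000 m; c in km⁻¹ = c in m⁻¹ × 1000):
Set n₀ₐ e^(−cₐZ) = n₀ᵦ e^(−cᵦZ) ⇒ ln(n₀ₐ/n₀ᵦ) = (cₐ − cᵦ)·Z
Z = ln(0.5/0.68) / (0.371 − 0.51) = -0.3075 / -0.139 = 2.212 km

2210 m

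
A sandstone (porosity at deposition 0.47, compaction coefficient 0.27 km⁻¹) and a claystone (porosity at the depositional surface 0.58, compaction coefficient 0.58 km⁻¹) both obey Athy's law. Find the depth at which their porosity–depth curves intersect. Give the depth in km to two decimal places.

0.68 km

Set φ₀ₐ e^(−βₐd) = φ₀ᵦ e^(−βᵦd) ⇒ ln(φ₀ₐ/φ₀ᵦ) = (βₐ − βᵦ)·d
d = ln(0.47/0.58) / (0.27 − 0.58) = -0.2103 / -0.31 = 0.678 km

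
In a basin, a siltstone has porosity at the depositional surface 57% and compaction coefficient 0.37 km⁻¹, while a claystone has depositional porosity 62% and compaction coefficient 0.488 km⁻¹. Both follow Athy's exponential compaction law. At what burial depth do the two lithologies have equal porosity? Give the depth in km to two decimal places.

Set φ₀ₐ e^(−cₐz) = φ₀ᵦ e^(−cᵦz) ⇒ ln(φ₀ₐ/φ₀ᵦ) = (cₐ − cᵦ)·z
z = ln(0.57/0.62) / (0.37 − 0.488) = -0.0841 / -0.118 = 0.713 km

0.71 km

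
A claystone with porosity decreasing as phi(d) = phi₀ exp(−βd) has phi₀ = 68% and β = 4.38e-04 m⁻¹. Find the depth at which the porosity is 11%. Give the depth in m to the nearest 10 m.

4160 m

Working in km (1 km = 1000 m; β in km⁻¹ = β in m⁻¹ × 1000):
Invert Athy's law: d = ln(phi₀/phi) / β
d = ln(0.68/0.11) / 0.438 = ln(6.182) / 0.438 = 1.8216 / 0.438 = 4.159 km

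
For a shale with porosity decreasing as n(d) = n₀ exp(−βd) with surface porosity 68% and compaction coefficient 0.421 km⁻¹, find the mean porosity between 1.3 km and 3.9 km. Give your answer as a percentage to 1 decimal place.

⟨n⟩ = (1/(d₂−d₁)) ∫ n₀ e^(−βd) dd = n₀·(e^(−β·d₁) − e^(−β·d₂)) / (β·(d₂−d₁))
e^(−0.421×1.3) = 0.5785; e^(−0.421×3.9) = 0.1936
⟨n⟩ = 0.68 × (0.5785 − 0.1936) / (0.421 × 2.6) = 0.68 × 0.3516 = 0.2391

23.9%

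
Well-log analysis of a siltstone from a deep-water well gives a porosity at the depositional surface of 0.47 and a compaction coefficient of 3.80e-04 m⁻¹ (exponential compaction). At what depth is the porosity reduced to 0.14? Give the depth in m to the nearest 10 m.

Working in km (1 km = 1000 m; β in km⁻¹ = β in m⁻¹ × 1000):
Invert Athy's law: z = ln(phi₀/phi) / β
z = ln(0.47/0.14) / 0.38 = ln(3.357) / 0.38 = 1.2111 / 0.38 = 3.187 km

3190 m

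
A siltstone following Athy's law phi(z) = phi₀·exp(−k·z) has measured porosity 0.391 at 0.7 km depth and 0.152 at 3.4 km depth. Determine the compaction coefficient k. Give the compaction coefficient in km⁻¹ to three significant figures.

0.350 km⁻¹

Athy: phi(z) = phi₀ e^(−kz) ⇒ phi₁/phi₂ = e^{k(z₂−z₁)} ⇒ k = ln(phi₁/phi₂)/(z₂−z₁)
k = ln(0.391/0.152) / (3.4 − 0.7) = ln(2.572) / 2.7 = 0.9448 / 2.7 = 0.3499 km⁻¹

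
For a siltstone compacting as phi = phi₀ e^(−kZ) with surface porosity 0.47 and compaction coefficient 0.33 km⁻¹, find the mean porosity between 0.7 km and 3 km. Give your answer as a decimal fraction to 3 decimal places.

0.261

⟨phi⟩ = (1/(Z₂−Z₁)) ∫ phi₀ e^(−kZ) dZ = phi₀·(e^(−k·Z₁) − e^(−k·Z₂)) / (k·(Z₂−Z₁))
e^(−0.33×0.7) = 0.7937; e^(−0.33×3) = 0.3716
⟨phi⟩ = 0.47 × (0.7937 − 0.3716) / (0.33 × 2.3) = 0.47 × 0.5562 = 0.2614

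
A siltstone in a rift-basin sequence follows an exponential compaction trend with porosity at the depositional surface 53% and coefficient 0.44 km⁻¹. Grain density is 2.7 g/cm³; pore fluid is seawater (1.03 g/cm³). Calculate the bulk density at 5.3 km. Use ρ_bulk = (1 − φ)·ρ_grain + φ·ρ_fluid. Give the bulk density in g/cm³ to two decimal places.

2.61 g/cm³

Porosity at depth: phi = 0.53·exp(−0.44×5.3) = 0.53×0.0971 = 0.0515
Bulk density: ρ_b = (1−phi)ρ_g + phi·ρ_f = 0.9485×2.7 + 0.0515×1.03
       = 2.561 + 0.053 = 2.614 g/cm³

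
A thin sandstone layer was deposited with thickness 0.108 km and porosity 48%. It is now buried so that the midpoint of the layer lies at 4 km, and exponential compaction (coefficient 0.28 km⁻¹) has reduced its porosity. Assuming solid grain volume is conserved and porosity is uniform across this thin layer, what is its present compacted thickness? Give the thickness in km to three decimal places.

Porosity at 4 km: n = 0.48·exp(−0.28×4) = 0.1566
Solid-volume conservation: h(1−n) = h₀(1−n₀) ⇒ h = h₀·(1−n₀)/(1−n)
h = 0.108 × (1 − 0.48)/(1 − 0.1566) = 0.108 × 0.6166 = 0.0666 km

0.067 km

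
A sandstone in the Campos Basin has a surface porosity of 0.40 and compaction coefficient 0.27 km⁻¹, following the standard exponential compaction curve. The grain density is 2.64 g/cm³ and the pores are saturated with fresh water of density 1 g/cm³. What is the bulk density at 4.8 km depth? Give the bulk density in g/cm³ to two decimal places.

2.46 g/cm³

Porosity at depth: phi = 0.4·exp(−0.27×4.8) = 0.4×0.2736 = 0.1094
Bulk density: ρ_b = (1−phi)ρ_g + phi·ρ_f = 0.8906×2.64 + 0.1094×1
       = 2.351 + 0.109 = 2.461 g/cm³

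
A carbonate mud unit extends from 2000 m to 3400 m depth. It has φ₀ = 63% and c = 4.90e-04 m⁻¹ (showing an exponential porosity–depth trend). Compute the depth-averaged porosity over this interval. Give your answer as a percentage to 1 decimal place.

17.1%

Working in km (1 km = 1000 m; c in km⁻¹ = c in m⁻¹ × 1000):
⟨φ⟩ = (1/(Z₂−Z₁)) ∫ φ₀ e^(−cZ) dZ = φ₀·(e^(−c·Z₁) − e^(−c·Z₂)) / (c·(Z₂−Z₁))
e^(−0.49×2) = 0.3753; e^(−0.49×3.4) = 0.1890
⟨φ⟩ = 0.63 × (0.3753 − 0.1890) / (0.49 × 1.4) = 0.63 × 0.2716 = 0.1711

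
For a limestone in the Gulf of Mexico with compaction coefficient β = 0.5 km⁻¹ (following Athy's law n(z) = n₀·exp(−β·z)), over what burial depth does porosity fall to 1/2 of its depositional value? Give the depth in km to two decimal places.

1.39 km

n/n₀ = 1/2 ⇒ exp(−β·z) = 1/2 ⇒ z = ln(2) / β
z = 0.6931 / 0.5 = 1.386 km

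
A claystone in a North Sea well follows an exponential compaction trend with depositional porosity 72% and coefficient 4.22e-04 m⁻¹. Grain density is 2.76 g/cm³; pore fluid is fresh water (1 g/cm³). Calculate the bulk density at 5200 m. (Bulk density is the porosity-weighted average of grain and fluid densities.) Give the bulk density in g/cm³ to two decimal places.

2.62 g/cm³

Working in km (1 km = 1000 m; c in km⁻¹ = c in m⁻¹ × 1000):
Porosity at depth: n = 0.72·exp(−0.422×5.2) = 0.72×0.1114 = 0.0802
Bulk density: ρ_b = (1−n)ρ_g + n·ρ_f = 0.9198×2.76 + 0.0802×1
       = 2.539 + 0.080 = 2.619 g/cm³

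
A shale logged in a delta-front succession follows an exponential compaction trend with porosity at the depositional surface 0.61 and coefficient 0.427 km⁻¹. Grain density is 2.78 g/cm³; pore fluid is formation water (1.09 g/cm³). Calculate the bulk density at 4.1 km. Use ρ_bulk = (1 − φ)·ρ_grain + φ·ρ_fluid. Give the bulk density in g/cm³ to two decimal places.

2.60 g/cm³

Porosity at depth: φ = 0.61·exp(−0.427×4.1) = 0.61×0.1737 = 0.1059
Bulk density: ρ_b = (1−φ)ρ_g + φ·ρ_f = 0.8941×2.78 + 0.1059×1.09
       = 2.486 + 0.115 = 2.601 g/cm³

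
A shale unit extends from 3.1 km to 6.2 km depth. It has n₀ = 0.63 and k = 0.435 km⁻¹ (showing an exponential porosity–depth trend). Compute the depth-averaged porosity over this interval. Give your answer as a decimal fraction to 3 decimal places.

0.090

⟨n⟩ = (1/(z₂−z₁)) ∫ n₀ e^(−kz) dz = n₀·(e^(−k·z₁) − e^(−k·z₂)) / (k·(z₂−z₁))
e^(−0.435×3.1) = 0.2596; e^(−0.435×6.2) = 0.0674
⟨n⟩ = 0.63 × (0.2596 − 0.0674) / (0.435 × 3.1) = 0.63 × 0.1425 = 0.0898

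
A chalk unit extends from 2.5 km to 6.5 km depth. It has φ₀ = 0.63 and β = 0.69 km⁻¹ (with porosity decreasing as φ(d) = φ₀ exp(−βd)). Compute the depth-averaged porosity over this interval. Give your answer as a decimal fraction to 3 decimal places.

⟨φ⟩ = (1/(d₂−d₁)) ∫ φ₀ e^(−βd) dd = φ₀·(e^(−β·d₁) − e^(−β·d₂)) / (β·(d₂−d₁))
e^(−0.69×2.5) = 0.1782; e^(−0.69×6.5) = 0.0113
⟨φ⟩ = 0.63 × (0.1782 − 0.0113) / (0.69 × 4) = 0.63 × 0.0605 = 0.0381

0.038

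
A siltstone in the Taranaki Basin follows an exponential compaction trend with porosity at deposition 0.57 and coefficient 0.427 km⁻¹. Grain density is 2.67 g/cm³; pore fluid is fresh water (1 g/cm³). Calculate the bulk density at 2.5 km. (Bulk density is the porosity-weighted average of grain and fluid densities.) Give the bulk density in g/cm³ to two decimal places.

Porosity at depth: n = 0.57·exp(−0.427×2.5) = 0.57×0.3439 = 0.1960
Bulk density: ρ_b = (1−n)ρ_g + n·ρ_f = 0.8040×2.67 + 0.1960×1
       = 2.147 + 0.196 = 2.343 g/cm³

2.34 g/cm³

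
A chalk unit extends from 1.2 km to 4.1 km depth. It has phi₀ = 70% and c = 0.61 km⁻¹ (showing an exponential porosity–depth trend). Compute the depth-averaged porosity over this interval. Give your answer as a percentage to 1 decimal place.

15.8%

⟨phi⟩ = (1/(d₂−d₁)) ∫ phi₀ e^(−cd) dd = phi₀·(e^(−c·d₁) − e^(−c·d₂)) / (c·(d₂−d₁))
e^(−0.61×1.2) = 0.4809; e^(−0.61×4.1) = 0.0820
⟨phi⟩ = 0.7 × (0.4809 − 0.0820) / (0.61 × 2.9) = 0.7 × 0.2255 = 0.1579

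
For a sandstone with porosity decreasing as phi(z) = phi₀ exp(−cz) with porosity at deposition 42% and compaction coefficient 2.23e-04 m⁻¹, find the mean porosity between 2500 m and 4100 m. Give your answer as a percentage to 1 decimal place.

Working in km (1 km = 1000 m; c in km⁻¹ = c in m⁻¹ × 1000):
⟨phi⟩ = (1/(z₂−z₁)) ∫ phi₀ e^(−cz) dz = phi₀·(e^(−c·z₁) − e^(−c·z₂)) / (c·(z₂−z₁))
e^(−0.223×2.5) = 0.5726; e^(−0.223×4.1) = 0.4008
⟨phi⟩ = 0.42 × (0.5726 − 0.4008) / (0.223 × 1.6) = 0.42 × 0.4816 = 0.2023

20.2%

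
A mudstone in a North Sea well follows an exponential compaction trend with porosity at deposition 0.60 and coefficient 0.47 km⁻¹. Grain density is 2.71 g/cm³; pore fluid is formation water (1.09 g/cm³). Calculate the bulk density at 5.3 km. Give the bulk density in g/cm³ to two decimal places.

Porosity at depth: n = 0.6·exp(−0.47×5.3) = 0.6×0.0828 = 0.0497
Bulk density: ρ_b = (1−n)ρ_g + n·ρ_f = 0.9503×2.71 + 0.0497×1.09
       = 2.575 + 0.054 = 2.629 g/cm³

2.63 g/cm³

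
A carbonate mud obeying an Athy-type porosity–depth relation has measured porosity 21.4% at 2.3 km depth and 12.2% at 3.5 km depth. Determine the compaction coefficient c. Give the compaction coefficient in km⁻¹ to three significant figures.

Athy: phi(d) = phi₀ e^(−cd) ⇒ phi₁/phi₂ = e^{c(d₂−d₁)} ⇒ c = ln(phi₁/phi₂)/(d₂−d₁)
c = ln(0.214/0.122) / (3.5 − 2.3) = ln(1.754) / 1.2 = 0.5620 / 1.2 = 0.4683 km⁻¹

0.468 km⁻¹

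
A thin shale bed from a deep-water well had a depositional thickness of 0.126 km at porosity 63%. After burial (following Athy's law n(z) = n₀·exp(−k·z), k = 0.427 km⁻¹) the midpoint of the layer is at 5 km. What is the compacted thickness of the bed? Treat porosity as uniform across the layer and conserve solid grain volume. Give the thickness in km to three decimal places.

Porosity at 5 km: n = 0.63·exp(−0.427×5) = 0.0745
Solid-volume conservation: h(1−n) = h₀(1−n₀) ⇒ h = h₀·(1−n₀)/(1−n)
h = 0.126 × (1 − 0.63)/(1 − 0.0745) = 0.126 × 0.3998 = 0.0504 km

0.050 km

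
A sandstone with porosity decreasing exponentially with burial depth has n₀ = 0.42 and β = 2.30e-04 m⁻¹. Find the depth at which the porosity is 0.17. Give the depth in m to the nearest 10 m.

Working in km (1 km = 1000 m; β in km⁻¹ = β in m⁻¹ × 1000):
Invert Athy's law: Z = ln(n₀/n) / β
Z = ln(0.42/0.17) / 0.23 = ln(2.471) / 0.23 = 0.9045 / 0.23 = 3.932 km

3930 m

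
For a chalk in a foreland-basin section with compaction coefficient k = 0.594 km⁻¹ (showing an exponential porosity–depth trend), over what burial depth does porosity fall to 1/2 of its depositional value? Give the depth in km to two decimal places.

1.17 km

φ/φ₀ = 1/2 ⇒ exp(−k·Z) = 1/2 ⇒ Z = ln(2) / k
Z = 0.6931 / 0.594 = 1.167 km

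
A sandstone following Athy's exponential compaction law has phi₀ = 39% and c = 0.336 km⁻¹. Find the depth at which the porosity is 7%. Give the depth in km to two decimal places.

5.11 km

Invert Athy's law: Z = ln(phi₀/phi) / c
Z = ln(0.39/0.07) / 0.336 = ln(5.571) / 0.336 = 1.7177 / 0.336 = 5.112 km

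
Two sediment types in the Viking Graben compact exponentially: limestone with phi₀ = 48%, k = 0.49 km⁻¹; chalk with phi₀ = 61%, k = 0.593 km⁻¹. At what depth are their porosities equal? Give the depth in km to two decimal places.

2.33 km

Set phi₀ₐ e^(−kₐz) = phi₀ᵦ e^(−kᵦz) ⇒ ln(phi₀ₐ/phi₀ᵦ) = (kₐ − kᵦ)·z
z = ln(0.48/0.61) / (0.49 − 0.593) = -0.2397 / -0.103 = 2.327 km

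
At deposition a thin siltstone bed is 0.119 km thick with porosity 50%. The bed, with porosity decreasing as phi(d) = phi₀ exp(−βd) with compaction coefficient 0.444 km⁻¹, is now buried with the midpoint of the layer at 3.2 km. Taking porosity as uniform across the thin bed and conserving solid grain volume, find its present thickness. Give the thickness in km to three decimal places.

Porosity at 3.2 km: phi = 0.5·exp(−0.444×3.2) = 0.1208
Solid-volume conservation: h(1−phi) = h₀(1−phi₀) ⇒ h = h₀·(1−phi₀)/(1−phi)
h = 0.119 × (1 − 0.5)/(1 − 0.1208) = 0.119 × 0.5687 = 0.0677 km

0.068 km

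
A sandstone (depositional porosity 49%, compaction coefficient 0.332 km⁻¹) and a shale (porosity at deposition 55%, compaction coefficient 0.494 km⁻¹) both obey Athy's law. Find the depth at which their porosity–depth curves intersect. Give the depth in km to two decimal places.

Set phi₀ₐ e^(−βₐz) = phi₀ᵦ e^(−βᵦz) ⇒ ln(phi₀ₐ/phi₀ᵦ) = (βₐ − βᵦ)·z
z = ln(0.49/0.55) / (0.332 − 0.494) = -0.1155 / -0.162 = 0.713 km

0.71 km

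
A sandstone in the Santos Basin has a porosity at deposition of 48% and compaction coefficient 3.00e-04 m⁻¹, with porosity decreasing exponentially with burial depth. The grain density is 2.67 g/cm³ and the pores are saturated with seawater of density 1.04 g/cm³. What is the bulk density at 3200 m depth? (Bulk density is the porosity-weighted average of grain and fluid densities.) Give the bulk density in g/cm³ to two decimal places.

Working in km (1 km = 1000 m; k in km⁻¹ = k in m⁻¹ × 1000):
Porosity at depth: phi = 0.48·exp(−0.3×3.2) = 0.48×0.3829 = 0.1838
Bulk density: ρ_b = (1−phi)ρ_g + phi·ρ_f = 0.8162×2.67 + 0.1838×1.04
       = 2.179 + 0.191 = 2.370 g/cm³

2.37 g/cm³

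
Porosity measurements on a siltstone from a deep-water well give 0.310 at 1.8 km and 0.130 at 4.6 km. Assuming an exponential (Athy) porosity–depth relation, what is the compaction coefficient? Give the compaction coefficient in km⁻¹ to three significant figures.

0.310 km⁻¹

Athy: n(z) = n₀ e^(−cz) ⇒ n₁/n₂ = e^{c(z₂−z₁)} ⇒ c = ln(n₁/n₂)/(z₂−z₁)
c = ln(0.31/0.13) / (4.6 − 1.8) = ln(2.385) / 2.8 = 0.8690 / 2.8 = 0.3104 km⁻¹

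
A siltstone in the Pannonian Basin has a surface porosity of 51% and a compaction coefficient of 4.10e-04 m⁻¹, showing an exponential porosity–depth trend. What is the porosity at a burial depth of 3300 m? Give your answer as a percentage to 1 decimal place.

Working in km (1 km = 1000 m; c in km⁻¹ = c in m⁻¹ × 1000):
n = n₀·exp(−c·z) = 0.51 × exp(−0.41 × 3.3) = 0.51 × exp(−1.353)
  = 0.51 × 0.2585 = 0.1318

13.2%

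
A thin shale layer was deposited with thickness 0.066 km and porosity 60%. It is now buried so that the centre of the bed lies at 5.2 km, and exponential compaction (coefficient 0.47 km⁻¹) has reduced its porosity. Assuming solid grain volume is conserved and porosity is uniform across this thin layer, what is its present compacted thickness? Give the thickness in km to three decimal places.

Porosity at 5.2 km: n = 0.6·exp(−0.47×5.2) = 0.0521
Solid-volume conservation: h(1−n) = h₀(1−n₀) ⇒ h = h₀·(1−n₀)/(1−n)
h = 0.066 × (1 − 0.6)/(1 − 0.0521) = 0.066 × 0.4220 = 0.0279 km

0.028 km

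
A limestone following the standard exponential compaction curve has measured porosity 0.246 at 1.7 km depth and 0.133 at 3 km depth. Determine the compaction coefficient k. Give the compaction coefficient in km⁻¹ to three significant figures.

Athy: phi(Z) = phi₀ e^(−kZ) ⇒ phi₁/phi₂ = e^{k(Z₂−Z₁)} ⇒ k = ln(phi₁/phi₂)/(Z₂−Z₁)
k = ln(0.246/0.133) / (3 − 1.7) = ln(1.85) / 1.3 = 0.6150 / 1.3 = 0.4731 km⁻¹

0.473 km⁻¹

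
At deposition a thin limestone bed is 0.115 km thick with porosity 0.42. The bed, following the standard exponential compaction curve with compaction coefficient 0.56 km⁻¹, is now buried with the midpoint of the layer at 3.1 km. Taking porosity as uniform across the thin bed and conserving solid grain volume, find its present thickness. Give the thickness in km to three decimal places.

0.072 km

Porosity at 3.1 km: n = 0.42·exp(−0.56×3.1) = 0.0740
Solid-volume conservation: h(1−n) = h₀(1−n₀) ⇒ h = h₀·(1−n₀)/(1−n)
h = 0.115 × (1 − 0.42)/(1 − 0.0740) = 0.115 × 0.6264 = 0.0720 km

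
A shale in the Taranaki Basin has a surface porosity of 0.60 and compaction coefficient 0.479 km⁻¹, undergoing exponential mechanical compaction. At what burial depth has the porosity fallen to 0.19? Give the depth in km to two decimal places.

2.40 km

Invert Athy's law: Z = ln(phi₀/phi) / c
Z = ln(0.6/0.19) / 0.479 = ln(3.158) / 0.479 = 1.1499 / 0.479 = 2.401 km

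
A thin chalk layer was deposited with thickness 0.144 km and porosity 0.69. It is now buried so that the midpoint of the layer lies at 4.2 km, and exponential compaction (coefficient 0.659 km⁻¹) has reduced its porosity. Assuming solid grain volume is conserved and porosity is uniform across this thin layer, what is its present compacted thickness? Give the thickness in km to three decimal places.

Porosity at 4.2 km: φ = 0.69·exp(−0.659×4.2) = 0.0433
Solid-volume conservation: h(1−φ) = h₀(1−φ₀) ⇒ h = h₀·(1−φ₀)/(1−φ)
h = 0.144 × (1 − 0.69)/(1 − 0.0433) = 0.144 × 0.3240 = 0.0467 km

0.047 km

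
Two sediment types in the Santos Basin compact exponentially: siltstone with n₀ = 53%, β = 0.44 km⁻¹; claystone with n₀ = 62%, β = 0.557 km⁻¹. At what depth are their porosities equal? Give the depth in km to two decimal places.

1.34 km

Set n₀ₐ e^(−βₐz) = n₀ᵦ e^(−βᵦz) ⇒ ln(n₀ₐ/n₀ᵦ) = (βₐ − βᵦ)·z
z = ln(0.53/0.62) / (0.44 − 0.557) = -0.1568 / -0.117 = 1.341 km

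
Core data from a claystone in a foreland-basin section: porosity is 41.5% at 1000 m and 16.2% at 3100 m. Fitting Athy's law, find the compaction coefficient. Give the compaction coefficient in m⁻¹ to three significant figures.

Working in km (1 km = 1000 m; k in km⁻¹ = k in m⁻¹ × 1000):
Athy: n(z) = n₀ e^(−kz) ⇒ n₁/n₂ = e^{k(z₂−z₁)} ⇒ k = ln(n₁/n₂)/(z₂−z₁)
k = ln(0.415/0.162) / (3.1 − 1) = ln(2.562) / 2.1 = 0.9407 / 2.1 = 0.4479 km⁻¹

0.000448 m⁻¹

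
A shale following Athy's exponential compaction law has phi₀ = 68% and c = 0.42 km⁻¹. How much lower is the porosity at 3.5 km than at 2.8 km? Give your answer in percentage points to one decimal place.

phi(2.8) = 0.68·e^(−0.42×2.8) = 0.2098
phi(3.5) = 0.68·e^(−0.42×3.5) = 0.1563
Δphi = 0.2098 − 0.1563 = 0.0534

5.3 percentage points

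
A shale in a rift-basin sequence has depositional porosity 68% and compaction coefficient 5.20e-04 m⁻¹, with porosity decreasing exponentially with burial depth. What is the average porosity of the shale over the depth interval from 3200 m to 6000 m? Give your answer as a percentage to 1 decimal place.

6.8%

Working in km (1 km = 1000 m; c in km⁻¹ = c in m⁻¹ × 1000):
⟨n⟩ = (1/(d₂−d₁)) ∫ n₀ e^(−cd) dd = n₀·(e^(−c·d₁) − e^(−c·d₂)) / (c·(d₂−d₁))
e^(−0.52×3.2) = 0.1894; e^(−0.52×6) = 0.0442
⟨n⟩ = 0.68 × (0.1894 − 0.0442) / (0.52 × 2.8) = 0.68 × 0.0997 = 0.0678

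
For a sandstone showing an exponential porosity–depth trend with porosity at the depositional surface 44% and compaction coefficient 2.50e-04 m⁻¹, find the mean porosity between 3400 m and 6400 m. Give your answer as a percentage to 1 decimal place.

Working in km (1 km = 1000 m; β in km⁻¹ = β in m⁻¹ × 1000):
⟨phi⟩ = (1/(Z₂−Z₁)) ∫ phi₀ e^(−βZ) dZ = phi₀·(e^(−β·Z₁) − e^(−β·Z₂)) / (β·(Z₂−Z₁))
e^(−0.25×3.4) = 0.4274; e^(−0.25×6.4) = 0.2019
⟨phi⟩ = 0.44 × (0.4274 − 0.2019) / (0.25 × 3) = 0.44 × 0.3007 = 0.1323

13.2%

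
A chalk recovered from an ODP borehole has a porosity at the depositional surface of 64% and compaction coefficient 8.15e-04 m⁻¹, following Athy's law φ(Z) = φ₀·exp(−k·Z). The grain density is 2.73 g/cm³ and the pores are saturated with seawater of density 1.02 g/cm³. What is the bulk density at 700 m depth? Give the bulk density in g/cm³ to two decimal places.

Working in km (1 km = 1000 m; k in km⁻¹ = k in m⁻¹ × 1000):
Porosity at depth: φ = 0.64·exp(−0.815×0.7) = 0.64×0.5652 = 0.3618
Bulk density: ρ_b = (1−φ)ρ_g + φ·ρ_f = 0.6382×2.73 + 0.3618×1.02
       = 1.742 + 0.369 = 2.111 g/cm³

2.11 g/cm³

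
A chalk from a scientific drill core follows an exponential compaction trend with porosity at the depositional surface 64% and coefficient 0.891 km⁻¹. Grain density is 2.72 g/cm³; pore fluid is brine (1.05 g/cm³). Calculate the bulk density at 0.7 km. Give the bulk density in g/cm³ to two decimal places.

Porosity at depth: n = 0.64·exp(−0.891×0.7) = 0.64×0.5360 = 0.3430
Bulk density: ρ_b = (1−n)ρ_g + n·ρ_f = 0.6570×2.72 + 0.3430×1.05
       = 1.787 + 0.360 = 2.147 g/cm³

2.15 g/cm³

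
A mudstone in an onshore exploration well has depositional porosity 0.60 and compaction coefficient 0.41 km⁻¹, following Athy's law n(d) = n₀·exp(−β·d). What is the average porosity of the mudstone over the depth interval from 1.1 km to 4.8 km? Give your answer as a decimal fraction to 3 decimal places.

0.197

⟨n⟩ = (1/(d₂−d₁)) ∫ n₀ e^(−βd) dd = n₀·(e^(−β·d₁) − e^(−β·d₂)) / (β·(d₂−d₁))
e^(−0.41×1.1) = 0.6370; e^(−0.41×4.8) = 0.1397
⟨n⟩ = 0.6 × (0.6370 − 0.1397) / (0.41 × 3.7) = 0.6 × 0.3278 = 0.1967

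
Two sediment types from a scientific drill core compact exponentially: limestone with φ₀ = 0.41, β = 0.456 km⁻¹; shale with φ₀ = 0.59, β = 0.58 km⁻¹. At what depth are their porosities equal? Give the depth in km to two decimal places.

Set φ₀ₐ e^(−βₐz) = φ₀ᵦ e^(−βᵦz) ⇒ ln(φ₀ₐ/φ₀ᵦ) = (βₐ − βᵦ)·z
z = ln(0.41/0.59) / (0.456 − 0.58) = -0.3640 / -0.124 = 2.935 km

2.94 km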